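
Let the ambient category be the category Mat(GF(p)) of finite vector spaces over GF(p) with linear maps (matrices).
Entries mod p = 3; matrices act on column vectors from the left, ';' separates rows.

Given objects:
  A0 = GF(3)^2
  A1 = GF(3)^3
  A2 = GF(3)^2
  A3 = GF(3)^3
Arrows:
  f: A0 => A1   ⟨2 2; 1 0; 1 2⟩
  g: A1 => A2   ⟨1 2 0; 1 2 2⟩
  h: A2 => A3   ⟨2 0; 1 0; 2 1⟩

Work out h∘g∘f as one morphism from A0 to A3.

  e0=⟨1,0⟩ f=>⟨2,1,1⟩ g=>⟨1,0⟩ h=>⟨2,1,2⟩
  e1=⟨0,1⟩ f=>⟨2,0,2⟩ g=>⟨2,0⟩ h=>⟨1,2,1⟩
⟦path⟧: ⟨2 1; 1 2; 2 1⟩

Answer: ⟨2 1; 1 2; 2 1⟩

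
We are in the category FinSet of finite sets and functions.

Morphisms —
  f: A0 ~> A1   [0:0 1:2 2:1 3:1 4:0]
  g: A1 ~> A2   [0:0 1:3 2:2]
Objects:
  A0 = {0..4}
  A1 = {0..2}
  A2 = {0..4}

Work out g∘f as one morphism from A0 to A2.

  0 f~>0 g~>0
  1 f~>2 g~>2
  2 f~>1 g~>3
  3 f~>1 g~>3
  4 f~>0 g~>0
⟦path⟧: [0:0 1:2 2:3 3:3 4:0]

Answer: [0:0 1:2 2:3 3:3 4:0]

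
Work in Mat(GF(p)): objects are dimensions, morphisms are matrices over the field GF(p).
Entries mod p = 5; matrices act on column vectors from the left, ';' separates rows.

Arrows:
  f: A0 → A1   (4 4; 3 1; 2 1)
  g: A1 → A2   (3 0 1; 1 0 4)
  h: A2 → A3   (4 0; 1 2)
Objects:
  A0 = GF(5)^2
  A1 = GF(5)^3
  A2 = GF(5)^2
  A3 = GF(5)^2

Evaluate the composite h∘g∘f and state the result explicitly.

  e0=(1,0) f→(4,3,2) g→(4,2) h→(1,3)
  e1=(0,1) f→(4,1,1) g→(3,3) h→(2,4)
composite: (1 2; 3 4)

Answer: (1 2; 3 4)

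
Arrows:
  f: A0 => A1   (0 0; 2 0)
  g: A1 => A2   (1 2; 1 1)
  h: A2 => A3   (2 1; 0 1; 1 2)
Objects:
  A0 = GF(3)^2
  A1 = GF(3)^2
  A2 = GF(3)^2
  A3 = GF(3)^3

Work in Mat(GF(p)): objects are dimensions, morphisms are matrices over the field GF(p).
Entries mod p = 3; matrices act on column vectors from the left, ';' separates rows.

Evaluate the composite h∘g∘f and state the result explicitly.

Answer: (1 0; 2 0; 2 0)

Work:
  e0=(1,0) f=>(0,2) g=>(1,2) h=>(1,2,2)
  e1=(0,1) f=>(0,0) g=>(0,0) h=>(0,0,0)
⟦path⟧: (1 0; 2 0; 2 0)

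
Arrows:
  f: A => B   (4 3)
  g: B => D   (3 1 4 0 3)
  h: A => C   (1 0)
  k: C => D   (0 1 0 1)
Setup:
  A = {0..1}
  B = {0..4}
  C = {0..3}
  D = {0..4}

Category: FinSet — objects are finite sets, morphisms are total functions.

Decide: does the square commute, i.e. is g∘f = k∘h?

1) trace f;g:
  0 f=>4 g=>3
  1 f=>3 g=>0
  ⟦path⟧₁ = (3 0)
2) trace h;k:
  0 h=>1 k=>1
  1 h=>0 k=>0
  ⟦path⟧₂ = (1 0)
Equal? NO — does not commute

Answer: DOES NOT COMMUTE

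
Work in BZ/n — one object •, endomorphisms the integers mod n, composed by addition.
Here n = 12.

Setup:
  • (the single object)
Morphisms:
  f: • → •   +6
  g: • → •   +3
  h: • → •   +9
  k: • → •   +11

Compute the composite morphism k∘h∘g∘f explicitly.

  0 +6≡6 +3≡9 +9≡6 +11≡5  (mod 12)
composite: +5

Answer: +5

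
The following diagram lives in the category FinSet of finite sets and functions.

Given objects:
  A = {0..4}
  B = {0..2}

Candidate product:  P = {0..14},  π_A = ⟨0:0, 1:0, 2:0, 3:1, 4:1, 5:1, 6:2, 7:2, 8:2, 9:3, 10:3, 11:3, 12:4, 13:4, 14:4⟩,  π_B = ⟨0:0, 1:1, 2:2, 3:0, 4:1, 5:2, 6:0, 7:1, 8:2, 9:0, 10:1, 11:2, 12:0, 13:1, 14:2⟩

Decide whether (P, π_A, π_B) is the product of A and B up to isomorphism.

|A|·|B| = 5·3 = 15;  |P| = 15
Check the pairing map k ↦ (π_A(k), π_B(k)):
  0 : (0,0)
  1 : (0,1)
  2 : (0,2)
  3 : (1,0)
  4 : (1,1)
  5 : (1,2)
  6 : (2,0)
  7 : (2,1)
  8 : (2,2)
  9 : (3,0)
  10 : (3,1)
  11 : (3,2)
  12 : (4,0)
  13 : (4,1)
  14 : (4,2)
distinct pairs in image: 15 / 15 needed
  → bijection onto A×B; projections well-typed.

Answer: VALID PRODUCT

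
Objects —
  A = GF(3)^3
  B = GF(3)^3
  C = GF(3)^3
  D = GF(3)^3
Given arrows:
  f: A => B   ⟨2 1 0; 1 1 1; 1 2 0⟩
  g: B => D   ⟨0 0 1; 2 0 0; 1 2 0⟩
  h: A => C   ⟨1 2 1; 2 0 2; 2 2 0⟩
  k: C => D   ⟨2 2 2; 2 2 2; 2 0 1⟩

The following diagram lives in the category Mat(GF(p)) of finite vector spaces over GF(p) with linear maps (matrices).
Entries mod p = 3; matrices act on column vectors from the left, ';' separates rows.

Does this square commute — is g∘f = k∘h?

Along f;g (path 1):
  e0=⟨1,0,0⟩ f=>⟨2,1,1⟩ g=>⟨1,1,1⟩
  e1=⟨0,1,0⟩ f=>⟨1,1,2⟩ g=>⟨2,2,0⟩
  e2=⟨0,0,1⟩ f=>⟨0,1,0⟩ g=>⟨0,0,2⟩
  composite₁ = ⟨1 2 0; 1 2 0; 1 0 2⟩
Along h;k (path 2):
  e0=⟨1,0,0⟩ h=>⟨1,2,2⟩ k=>⟨1,1,1⟩
  e1=⟨0,1,0⟩ h=>⟨2,0,2⟩ k=>⟨2,2,0⟩
  e2=⟨0,0,1⟩ h=>⟨1,2,0⟩ k=>⟨0,0,2⟩
  composite₂ = ⟨1 2 0; 1 2 0; 1 0 2⟩
Equal? same morphism ✓

Answer: COMMUTES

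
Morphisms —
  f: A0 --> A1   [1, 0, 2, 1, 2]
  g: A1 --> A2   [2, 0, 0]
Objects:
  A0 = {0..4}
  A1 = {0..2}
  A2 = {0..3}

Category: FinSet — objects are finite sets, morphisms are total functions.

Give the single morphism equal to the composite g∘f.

Answer: [0, 2, 0, 0, 0]

Derivation:
  0 f-->1 g-->0
  1 f-->0 g-->2
  2 f-->2 g-->0
  3 f-->1 g-->0
  4 f-->2 g-->0
result: [0, 2, 0, 0, 0]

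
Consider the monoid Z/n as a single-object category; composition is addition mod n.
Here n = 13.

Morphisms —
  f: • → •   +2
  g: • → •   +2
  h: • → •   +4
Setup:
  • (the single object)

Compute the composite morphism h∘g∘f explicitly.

Answer: +8

Work:
  0 +2≡2 +2≡4 +4≡8  (mod 13)
result: +8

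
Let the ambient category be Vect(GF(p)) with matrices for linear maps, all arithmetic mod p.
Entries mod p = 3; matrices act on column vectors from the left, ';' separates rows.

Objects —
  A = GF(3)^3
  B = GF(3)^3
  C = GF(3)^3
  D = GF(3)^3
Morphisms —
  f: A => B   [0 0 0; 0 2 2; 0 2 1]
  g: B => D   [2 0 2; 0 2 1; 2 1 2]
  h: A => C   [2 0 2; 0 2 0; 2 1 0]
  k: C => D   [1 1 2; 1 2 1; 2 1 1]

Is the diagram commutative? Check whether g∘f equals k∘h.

Path 1 = f;g:
  e0=⟨1,0,0⟩ f=>⟨0,0,0⟩ g=>⟨0,0,0⟩
  e1=⟨0,1,0⟩ f=>⟨0,2,2⟩ g=>⟨1,0,0⟩
  e2=⟨0,0,1⟩ f=>⟨0,2,1⟩ g=>⟨2,2,1⟩
  ⟦path⟧₁ = [0 1 2; 0 0 2; 0 0 1]
Path 2 = h;k:
  e0=⟨1,0,0⟩ h=>⟨2,0,2⟩ k=>⟨0,1,0⟩
  e1=⟨0,1,0⟩ h=>⟨0,2,1⟩ k=>⟨1,2,0⟩
  e2=⟨0,0,1⟩ h=>⟨2,0,0⟩ k=>⟨2,2,1⟩
  ⟦path⟧₂ = [0 1 2; 1 2 2; 0 0 1]
Equal? differ; not commutative

Answer: DOES NOT COMMUTE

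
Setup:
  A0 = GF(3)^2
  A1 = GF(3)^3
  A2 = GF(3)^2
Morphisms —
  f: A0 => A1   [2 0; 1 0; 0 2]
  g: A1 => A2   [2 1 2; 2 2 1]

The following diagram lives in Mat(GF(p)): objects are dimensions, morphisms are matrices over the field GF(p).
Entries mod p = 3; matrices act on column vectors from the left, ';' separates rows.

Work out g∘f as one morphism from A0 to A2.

Answer: [2 1; 0 2]

Trace:
  e0=[1,0] f=>[2,1,0] g=>[2,0]
  e1=[0,1] f=>[0,0,2] g=>[1,2]
result: [2 1; 0 2]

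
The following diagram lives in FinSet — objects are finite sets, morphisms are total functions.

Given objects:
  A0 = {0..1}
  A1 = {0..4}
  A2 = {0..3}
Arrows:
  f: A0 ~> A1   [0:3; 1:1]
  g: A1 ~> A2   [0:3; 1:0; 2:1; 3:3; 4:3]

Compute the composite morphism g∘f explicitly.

Answer: [0:3; 1:0]

Trace:
  0 f~>3 g~>3
  1 f~>1 g~>0
composite: [0:3; 1:0]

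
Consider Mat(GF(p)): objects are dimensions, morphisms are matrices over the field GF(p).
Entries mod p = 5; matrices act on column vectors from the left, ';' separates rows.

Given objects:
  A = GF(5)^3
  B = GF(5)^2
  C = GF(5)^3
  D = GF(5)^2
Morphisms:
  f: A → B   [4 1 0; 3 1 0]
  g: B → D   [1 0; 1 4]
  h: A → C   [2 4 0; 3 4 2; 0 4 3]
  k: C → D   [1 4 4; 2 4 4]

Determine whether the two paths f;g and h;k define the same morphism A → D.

Along f;g (path 1):
  e0=[1,0,0] f→[4,3] g→[4,1]
  e1=[0,1,0] f→[1,1] g→[1,0]
  e2=[0,0,1] f→[0,0] g→[0,0]
  result₁ = [4 1 0; 1 0 0]
Along h;k (path 2):
  e0=[1,0,0] h→[2,3,0] k→[4,1]
  e1=[0,1,0] h→[4,4,4] k→[1,0]
  e2=[0,0,1] h→[0,2,3] k→[0,0]
  result₂ = [4 1 0; 1 0 0]
Equal? equal; square commutes

Answer: COMMUTES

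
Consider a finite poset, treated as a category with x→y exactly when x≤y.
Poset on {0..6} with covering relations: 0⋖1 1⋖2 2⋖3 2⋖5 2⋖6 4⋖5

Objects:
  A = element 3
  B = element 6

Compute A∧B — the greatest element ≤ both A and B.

Answer: A∧B = 2

Trace:
Lower bounds of A=3 and B=6: {0,1,2}
  0 <= 2
  1 <= 2
  2 <= 2
glb = 2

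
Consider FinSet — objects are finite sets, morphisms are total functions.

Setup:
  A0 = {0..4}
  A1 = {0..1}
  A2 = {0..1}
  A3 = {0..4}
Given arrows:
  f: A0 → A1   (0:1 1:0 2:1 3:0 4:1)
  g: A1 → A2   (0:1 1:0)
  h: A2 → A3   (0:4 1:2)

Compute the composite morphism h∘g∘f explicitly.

Answer: (0:4 1:2 2:4 3:2 4:4)

Derivation:
  0 f→1 g→0 h→4
  1 f→0 g→1 h→2
  2 f→1 g→0 h→4
  3 f→0 g→1 h→2
  4 f→1 g→0 h→4
⟦path⟧: (0:4 1:2 2:4 3:2 4:4)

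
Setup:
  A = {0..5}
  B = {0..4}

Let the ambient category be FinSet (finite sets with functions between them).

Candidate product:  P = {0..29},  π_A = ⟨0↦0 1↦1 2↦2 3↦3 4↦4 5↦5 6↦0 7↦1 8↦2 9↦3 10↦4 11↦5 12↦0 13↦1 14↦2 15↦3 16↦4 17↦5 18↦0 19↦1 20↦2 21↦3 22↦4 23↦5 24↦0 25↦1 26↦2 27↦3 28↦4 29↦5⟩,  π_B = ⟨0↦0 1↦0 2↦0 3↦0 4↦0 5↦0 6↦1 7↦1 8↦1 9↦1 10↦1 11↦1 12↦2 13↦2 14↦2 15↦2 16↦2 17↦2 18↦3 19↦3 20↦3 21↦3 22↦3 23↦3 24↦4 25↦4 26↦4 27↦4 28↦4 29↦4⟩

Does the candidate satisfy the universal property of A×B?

|A|·|B| = 6·5 = 30;  |P| = 30
Check the pairing map k ↦ (π_A(k), π_B(k)):
  0 ↦ (0,0)
  1 ↦ (1,0)
  2 ↦ (2,0)
  3 ↦ (3,0)
  4 ↦ (4,0)
  5 ↦ (5,0)
  6 ↦ (0,1)
  7 ↦ (1,1)
  8 ↦ (2,1)
  9 ↦ (3,1)
  10 ↦ (4,1)
  11 ↦ (5,1)
  12 ↦ (0,2)
  13 ↦ (1,2)
  14 ↦ (2,2)
  15 ↦ (3,2)
  16 ↦ (4,2)
  17 ↦ (5,2)
  18 ↦ (0,3)
  19 ↦ (1,3)
  20 ↦ (2,3)
  21 ↦ (3,3)
  22 ↦ (4,3)
  23 ↦ (5,3)
  24 ↦ (0,4)
  25 ↦ (1,4)
  26 ↦ (2,4)
  27 ↦ (3,4)
  28 ↦ (4,4)
  29 ↦ (5,4)
distinct pairs in image: 30 / 30 needed
  → bijection onto A×B; projections well-typed.

Answer: VALID PRODUCT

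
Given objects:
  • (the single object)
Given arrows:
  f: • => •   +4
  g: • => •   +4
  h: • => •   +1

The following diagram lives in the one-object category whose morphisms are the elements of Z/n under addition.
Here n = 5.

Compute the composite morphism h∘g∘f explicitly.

  0 +4≡4 +4≡3 +1≡4  (mod 5)
composite: +4

Answer: +4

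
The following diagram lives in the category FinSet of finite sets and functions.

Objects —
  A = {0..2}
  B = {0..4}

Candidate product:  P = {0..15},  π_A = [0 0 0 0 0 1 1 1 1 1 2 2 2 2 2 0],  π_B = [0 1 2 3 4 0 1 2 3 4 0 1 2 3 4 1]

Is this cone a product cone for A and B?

Answer: NOT A VALID PRODUCT — |P|=16 ≠ |A|·|B|=15

Work:
|A|·|B| = 3·5 = 15;  |P| = 16
  → cardinalities differ; no bijection possible.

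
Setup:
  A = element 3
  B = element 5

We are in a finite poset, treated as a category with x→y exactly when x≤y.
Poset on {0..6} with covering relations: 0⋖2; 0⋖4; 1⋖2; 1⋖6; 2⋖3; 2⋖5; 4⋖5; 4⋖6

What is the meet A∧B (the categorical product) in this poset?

Answer: A∧B = 2

Derivation:
{x : x≤A ∧ x≤B} = {0,1,2}  (A=3, B=5)
  0 ≤ 2
  1 ≤ 2
  2 ≤ 2
glb = 2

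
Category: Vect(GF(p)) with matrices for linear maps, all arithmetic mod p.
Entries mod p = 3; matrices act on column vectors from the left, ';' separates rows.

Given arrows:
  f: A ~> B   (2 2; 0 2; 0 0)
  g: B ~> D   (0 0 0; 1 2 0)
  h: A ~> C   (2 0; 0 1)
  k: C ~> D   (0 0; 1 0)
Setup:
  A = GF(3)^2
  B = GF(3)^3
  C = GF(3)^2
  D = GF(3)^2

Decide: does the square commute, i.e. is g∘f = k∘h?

Path 1 = f;g:
  e0=⟨1,0⟩ f~>⟨2,0,0⟩ g~>⟨0,2⟩
  e1=⟨0,1⟩ f~>⟨2,2,0⟩ g~>⟨0,0⟩
  composite₁ = (0 0; 2 0)
Path 2 = h;k:
  e0=⟨1,0⟩ h~>⟨2,0⟩ k~>⟨0,2⟩
  e1=⟨0,1⟩ h~>⟨0,1⟩ k~>⟨0,0⟩
  composite₂ = (0 0; 2 0)
Equal? YES — commutes

Answer: COMMUTES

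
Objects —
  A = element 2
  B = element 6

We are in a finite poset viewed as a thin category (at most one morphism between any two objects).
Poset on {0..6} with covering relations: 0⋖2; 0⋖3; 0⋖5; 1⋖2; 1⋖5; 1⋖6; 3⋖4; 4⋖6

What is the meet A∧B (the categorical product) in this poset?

Common predecessors of 2,6: {0,1}
  maximal lower bounds 0 and 1 are incomparable: neither 0≤1 nor 1≤0
→ no greatest lower bound exists

Answer: NO MEET EXISTS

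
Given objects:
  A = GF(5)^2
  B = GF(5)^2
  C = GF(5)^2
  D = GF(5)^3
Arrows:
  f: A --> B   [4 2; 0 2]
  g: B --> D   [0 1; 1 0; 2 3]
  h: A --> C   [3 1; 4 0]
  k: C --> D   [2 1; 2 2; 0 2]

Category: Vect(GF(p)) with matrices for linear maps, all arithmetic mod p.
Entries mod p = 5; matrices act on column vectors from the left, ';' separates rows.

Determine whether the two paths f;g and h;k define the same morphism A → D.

Along f;g (path 1):
  e0=⟨1,0⟩ f-->⟨4,0⟩ g-->⟨0,4,3⟩
  e1=⟨0,1⟩ f-->⟨2,2⟩ g-->⟨2,2,0⟩
  result₁ = [0 2; 4 2; 3 0]
Along h;k (path 2):
  e0=⟨1,0⟩ h-->⟨3,4⟩ k-->⟨0,4,3⟩
  e1=⟨0,1⟩ h-->⟨1,0⟩ k-->⟨2,2,0⟩
  result₂ = [0 2; 4 2; 3 0]
Equal? same morphism ✓

Answer: COMMUTES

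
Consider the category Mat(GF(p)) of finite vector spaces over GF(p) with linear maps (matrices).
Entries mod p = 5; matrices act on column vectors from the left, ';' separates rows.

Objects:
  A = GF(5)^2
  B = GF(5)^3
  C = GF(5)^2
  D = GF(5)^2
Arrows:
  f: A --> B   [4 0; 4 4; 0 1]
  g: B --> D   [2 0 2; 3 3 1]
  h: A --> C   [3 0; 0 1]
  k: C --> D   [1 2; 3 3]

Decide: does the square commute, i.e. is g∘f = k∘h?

1) trace f;g:
  e0=[1,0] f-->[4,4,0] g-->[3,4]
  e1=[0,1] f-->[0,4,1] g-->[2,3]
  composite₁ = [3 2; 4 3]
2) trace h;k:
  e0=[1,0] h-->[3,0] k-->[3,4]
  e1=[0,1] h-->[0,1] k-->[2,3]
  composite₂ = [3 2; 4 3]
Equal? same morphism ✓

Answer: COMMUTES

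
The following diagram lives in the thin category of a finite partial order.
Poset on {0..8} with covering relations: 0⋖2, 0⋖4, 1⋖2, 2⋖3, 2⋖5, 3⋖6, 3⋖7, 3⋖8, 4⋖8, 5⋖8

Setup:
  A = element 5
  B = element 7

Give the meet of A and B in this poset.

{x : x<=A ∧ x<=B} = {0,1,2}  (A=5, B=7)
  0 <= 2
  1 <= 2
  2 <= 2
glb = 2

Answer: A∧B = 2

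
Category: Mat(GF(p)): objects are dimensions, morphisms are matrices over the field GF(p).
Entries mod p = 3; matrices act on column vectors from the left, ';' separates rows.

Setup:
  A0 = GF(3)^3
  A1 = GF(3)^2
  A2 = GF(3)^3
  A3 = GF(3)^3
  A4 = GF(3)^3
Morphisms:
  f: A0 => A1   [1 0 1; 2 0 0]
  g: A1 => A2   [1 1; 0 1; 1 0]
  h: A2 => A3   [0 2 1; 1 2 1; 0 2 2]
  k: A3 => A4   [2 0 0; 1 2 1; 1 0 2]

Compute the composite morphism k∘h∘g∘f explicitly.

  e0=[1,0,0] f=>[1,2] g=>[0,2,1] h=>[2,2,0] k=>[1,0,2]
  e1=[0,1,0] f=>[0,0] g=>[0,0,0] h=>[0,0,0] k=>[0,0,0]
  e2=[0,0,1] f=>[1,0] g=>[1,0,1] h=>[1,2,2] k=>[2,1,2]
⟦path⟧: [1 0 2; 0 0 1; 2 0 2]

Answer: [1 0 2; 0 0 1; 2 0 2]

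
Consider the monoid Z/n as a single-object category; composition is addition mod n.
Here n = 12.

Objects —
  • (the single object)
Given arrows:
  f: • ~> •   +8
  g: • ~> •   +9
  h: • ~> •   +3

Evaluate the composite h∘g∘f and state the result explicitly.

  0 +8≡8 +9≡5 +3≡8  (mod 12)
result: +8

Answer: +8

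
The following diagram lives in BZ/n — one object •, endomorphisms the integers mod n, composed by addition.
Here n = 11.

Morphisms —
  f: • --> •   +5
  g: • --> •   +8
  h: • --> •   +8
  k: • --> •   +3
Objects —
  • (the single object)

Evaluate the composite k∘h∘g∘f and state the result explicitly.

  0 +5≡5 +8≡2 +8≡10 +3≡2  (mod 11)
result: +2

Answer: +2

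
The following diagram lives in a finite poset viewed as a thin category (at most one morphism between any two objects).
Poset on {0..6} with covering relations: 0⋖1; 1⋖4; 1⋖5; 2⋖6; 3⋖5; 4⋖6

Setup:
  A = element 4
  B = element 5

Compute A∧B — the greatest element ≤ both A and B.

Answer: A∧B = 1

Derivation:
Lower bounds of A=4 and B=5: {0,1}
  0 ≤ 1
  1 ≤ 1
glb = 1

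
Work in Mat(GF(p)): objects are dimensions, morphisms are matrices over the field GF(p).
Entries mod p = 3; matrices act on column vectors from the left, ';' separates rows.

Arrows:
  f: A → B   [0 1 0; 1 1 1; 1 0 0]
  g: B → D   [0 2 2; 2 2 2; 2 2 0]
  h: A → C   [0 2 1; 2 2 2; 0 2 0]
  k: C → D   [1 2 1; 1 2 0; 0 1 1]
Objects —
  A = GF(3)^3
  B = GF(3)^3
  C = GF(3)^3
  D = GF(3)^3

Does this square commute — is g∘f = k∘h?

Along f;g (path 1):
  e0=[1,0,0] f→[0,1,1] g→[1,1,2]
  e1=[0,1,0] f→[1,1,0] g→[2,1,1]
  e2=[0,0,1] f→[0,1,0] g→[2,2,2]
  ⟦path⟧₁ = [1 2 2; 1 1 2; 2 1 2]
Along h;k (path 2):
  e0=[1,0,0] h→[0,2,0] k→[1,1,2]
  e1=[0,1,0] h→[2,2,2] k→[2,0,1]
  e2=[0,0,1] h→[1,2,0] k→[2,2,2]
  ⟦path⟧₂ = [1 2 2; 1 0 2; 2 1 2]
Equal? NO — does not commute

Answer: DOES NOT COMMUTE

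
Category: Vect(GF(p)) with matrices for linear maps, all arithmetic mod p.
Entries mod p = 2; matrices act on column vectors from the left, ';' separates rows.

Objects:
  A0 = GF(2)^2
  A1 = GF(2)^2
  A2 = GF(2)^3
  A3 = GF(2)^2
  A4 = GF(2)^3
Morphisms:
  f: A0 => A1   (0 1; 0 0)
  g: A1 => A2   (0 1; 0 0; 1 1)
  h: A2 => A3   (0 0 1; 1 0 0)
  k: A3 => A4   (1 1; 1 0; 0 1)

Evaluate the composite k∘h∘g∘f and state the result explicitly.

  e0=(1,0) f=>(0,0) g=>(0,0,0) h=>(0,0) k=>(0,0,0)
  e1=(0,1) f=>(1,0) g=>(0,0,1) h=>(1,0) k=>(1,1,0)
⟦path⟧: (0 1; 0 1; 0 0)

Answer: (0 1; 0 1; 0 0)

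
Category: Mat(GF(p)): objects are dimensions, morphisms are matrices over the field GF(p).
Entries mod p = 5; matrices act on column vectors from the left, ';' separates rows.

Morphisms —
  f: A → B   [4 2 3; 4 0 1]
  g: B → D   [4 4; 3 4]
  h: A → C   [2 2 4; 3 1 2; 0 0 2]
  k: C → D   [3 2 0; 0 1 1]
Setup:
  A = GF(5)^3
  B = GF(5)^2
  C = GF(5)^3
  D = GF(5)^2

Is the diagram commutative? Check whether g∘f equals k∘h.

Along f;g (path 1):
  e0=(1,0,0) f→(4,4) g→(2,3)
  e1=(0,1,0) f→(2,0) g→(3,1)
  e2=(0,0,1) f→(3,1) g→(1,3)
  ⟦path⟧₁ = [2 3 1; 3 1 3]
Along h;k (path 2):
  e0=(1,0,0) h→(2,3,0) k→(2,3)
  e1=(0,1,0) h→(2,1,0) k→(3,1)
  e2=(0,0,1) h→(4,2,2) k→(1,4)
  ⟦path⟧₂ = [2 3 1; 3 1 4]
Equal? distinct morphisms ✗

Answer: DOES NOT COMMUTE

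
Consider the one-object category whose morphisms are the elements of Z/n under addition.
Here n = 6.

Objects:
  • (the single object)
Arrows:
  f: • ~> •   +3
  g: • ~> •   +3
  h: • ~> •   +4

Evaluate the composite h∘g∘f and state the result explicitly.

Answer: +4

Trace:
  0 +3≡3 +3≡0 +4≡4  (mod 6)
result: +4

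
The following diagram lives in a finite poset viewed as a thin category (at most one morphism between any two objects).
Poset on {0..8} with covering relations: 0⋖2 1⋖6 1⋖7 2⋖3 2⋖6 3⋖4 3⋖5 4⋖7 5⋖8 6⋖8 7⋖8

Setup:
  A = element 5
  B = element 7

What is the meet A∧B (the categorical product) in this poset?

Answer: A∧B = 3

Trace:
{x : x<=A ∧ x<=B} = {0,2,3}  (A=5, B=7)
  0 <= 3
  2 <= 3
  3 <= 3
glb = 3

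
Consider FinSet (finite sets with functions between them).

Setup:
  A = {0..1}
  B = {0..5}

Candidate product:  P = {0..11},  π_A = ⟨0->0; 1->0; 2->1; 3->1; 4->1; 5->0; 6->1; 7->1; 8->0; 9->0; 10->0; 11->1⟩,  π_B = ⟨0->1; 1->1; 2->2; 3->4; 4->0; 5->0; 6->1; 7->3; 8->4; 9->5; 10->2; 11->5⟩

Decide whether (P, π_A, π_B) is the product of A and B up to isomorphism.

|A|·|B| = 2·6 = 12;  |P| = 12
Check the pairing map k ↦ (π_A(k), π_B(k)):
  0 -> (0,1)
  1 -> (0,1)  ✗ repeats pair of k=0
  2 -> (1,2)
  3 -> (1,4)
  4 -> (1,0)
  5 -> (0,0)
  6 -> (1,1)
  7 -> (1,3)
  8 -> (0,4)
  9 -> (0,5)
  10 -> (0,2)
  11 -> (1,5)
distinct pairs in image: 11 / 12 needed
  → (0,1) hit at k=0 and k=1

Answer: NOT A VALID PRODUCT — duplicate pair at indices 0,1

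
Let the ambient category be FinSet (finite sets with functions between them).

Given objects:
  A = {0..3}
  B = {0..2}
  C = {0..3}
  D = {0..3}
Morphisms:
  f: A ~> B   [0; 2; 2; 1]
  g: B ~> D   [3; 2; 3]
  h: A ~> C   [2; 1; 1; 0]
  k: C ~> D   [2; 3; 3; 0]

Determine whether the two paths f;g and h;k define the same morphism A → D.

Path 1 = f;g:
  0 f~>0 g~>3
  1 f~>2 g~>3
  2 f~>2 g~>3
  3 f~>1 g~>2
  ⟦path⟧₁ = [3; 3; 3; 2]
Path 2 = h;k:
  0 h~>2 k~>3
  1 h~>1 k~>3
  2 h~>1 k~>3
  3 h~>0 k~>2
  ⟦path⟧₂ = [3; 3; 3; 2]
Equal? same morphism ✓

Answer: COMMUTES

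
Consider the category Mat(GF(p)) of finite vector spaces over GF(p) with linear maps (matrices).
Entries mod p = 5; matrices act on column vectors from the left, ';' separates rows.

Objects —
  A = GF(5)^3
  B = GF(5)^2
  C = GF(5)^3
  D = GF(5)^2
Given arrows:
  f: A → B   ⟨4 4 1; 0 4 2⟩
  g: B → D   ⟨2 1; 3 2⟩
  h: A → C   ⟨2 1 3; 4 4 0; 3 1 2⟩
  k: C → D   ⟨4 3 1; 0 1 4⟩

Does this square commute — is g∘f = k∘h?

1) trace f;g:
  e0=[1,0,0] f→[4,0] g→[3,2]
  e1=[0,1,0] f→[4,4] g→[2,0]
  e2=[0,0,1] f→[1,2] g→[4,2]
  composite₁ = ⟨3 2 4; 2 0 2⟩
2) trace h;k:
  e0=[1,0,0] h→[2,4,3] k→[3,1]
  e1=[0,1,0] h→[1,4,1] k→[2,3]
  e2=[0,0,1] h→[3,0,2] k→[4,3]
  composite₂ = ⟨3 2 4; 1 3 3⟩
Equal? distinct morphisms ✗

Answer: DOES NOT COMMUTE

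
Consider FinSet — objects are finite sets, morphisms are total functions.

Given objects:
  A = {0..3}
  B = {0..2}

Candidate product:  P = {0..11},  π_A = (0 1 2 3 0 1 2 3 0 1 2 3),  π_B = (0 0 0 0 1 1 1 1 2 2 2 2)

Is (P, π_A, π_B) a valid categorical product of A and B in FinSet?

Answer: VALID PRODUCT

Derivation:
|A|·|B| = 4·3 = 12;  |P| = 12
Check the pairing map k ↦ (π_A(k), π_B(k)):
  0 -> (0,0)
  1 -> (1,0)
  2 -> (2,0)
  3 -> (3,0)
  4 -> (0,1)
  5 -> (1,1)
  6 -> (2,1)
  7 -> (3,1)
  8 -> (0,2)
  9 -> (1,2)
  10 -> (2,2)
  11 -> (3,2)
distinct pairs in image: 12 / 12 needed
  → bijection onto A×B; projections well-typed.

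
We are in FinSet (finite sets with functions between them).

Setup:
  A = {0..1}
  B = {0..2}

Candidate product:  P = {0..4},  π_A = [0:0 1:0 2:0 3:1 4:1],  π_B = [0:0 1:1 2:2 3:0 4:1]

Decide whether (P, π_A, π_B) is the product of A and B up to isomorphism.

|A|·|B| = 2·3 = 6;  |P| = 5
  → cardinalities differ; no bijection possible.

Answer: NOT A VALID PRODUCT — |P|=5 ≠ |A|·|B|=6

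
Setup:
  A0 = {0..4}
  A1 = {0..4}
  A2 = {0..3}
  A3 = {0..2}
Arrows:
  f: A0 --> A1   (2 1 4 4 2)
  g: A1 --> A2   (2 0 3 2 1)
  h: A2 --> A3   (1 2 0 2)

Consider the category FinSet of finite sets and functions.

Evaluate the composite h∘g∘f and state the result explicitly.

  0 f-->2 g-->3 h-->2
  1 f-->1 g-->0 h-->1
  2 f-->4 g-->1 h-->2
  3 f-->4 g-->1 h-->2
  4 f-->2 g-->3 h-->2
result: (2 1 2 2 2)

Answer: (2 1 2 2 2)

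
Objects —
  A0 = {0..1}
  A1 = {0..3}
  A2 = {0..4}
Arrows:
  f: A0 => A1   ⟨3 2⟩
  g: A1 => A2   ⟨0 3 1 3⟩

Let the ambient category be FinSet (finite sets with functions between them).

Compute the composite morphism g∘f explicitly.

Answer: ⟨3 1⟩

Derivation:
  0 f=>3 g=>3
  1 f=>2 g=>1
result: ⟨3 1⟩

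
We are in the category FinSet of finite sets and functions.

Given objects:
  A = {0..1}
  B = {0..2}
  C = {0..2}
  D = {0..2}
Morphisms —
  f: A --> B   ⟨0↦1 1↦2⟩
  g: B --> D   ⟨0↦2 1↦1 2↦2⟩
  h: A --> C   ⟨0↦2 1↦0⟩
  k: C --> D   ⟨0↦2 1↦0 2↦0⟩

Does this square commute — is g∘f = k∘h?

Answer: DOES NOT COMMUTE

Trace:
Along f;g (path 1):
  0 f-->1 g-->1
  1 f-->2 g-->2
  result₁ = ⟨0↦1 1↦2⟩
Along h;k (path 2):
  0 h-->2 k-->0
  1 h-->0 k-->2
  result₂ = ⟨0↦0 1↦2⟩
Equal? NO — does not commute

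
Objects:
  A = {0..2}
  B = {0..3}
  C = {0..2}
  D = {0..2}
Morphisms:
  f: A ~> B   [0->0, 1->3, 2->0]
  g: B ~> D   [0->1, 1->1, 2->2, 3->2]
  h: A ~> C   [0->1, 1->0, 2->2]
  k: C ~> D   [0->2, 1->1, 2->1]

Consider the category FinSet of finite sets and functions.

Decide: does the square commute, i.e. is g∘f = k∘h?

1) trace f;g:
  0 f~>0 g~>1
  1 f~>3 g~>2
  2 f~>0 g~>1
  result₁ = [0->1, 1->2, 2->1]
2) trace h;k:
  0 h~>1 k~>1
  1 h~>0 k~>2
  2 h~>2 k~>1
  result₂ = [0->1, 1->2, 2->1]
Equal? equal; square commutes

Answer: COMMUTES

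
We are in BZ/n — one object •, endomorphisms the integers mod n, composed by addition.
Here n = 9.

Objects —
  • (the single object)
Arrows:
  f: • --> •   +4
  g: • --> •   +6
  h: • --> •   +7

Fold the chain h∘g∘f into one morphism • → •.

  0 +4≡4 +6≡1 +7≡8  (mod 9)
result: +8

Answer: +8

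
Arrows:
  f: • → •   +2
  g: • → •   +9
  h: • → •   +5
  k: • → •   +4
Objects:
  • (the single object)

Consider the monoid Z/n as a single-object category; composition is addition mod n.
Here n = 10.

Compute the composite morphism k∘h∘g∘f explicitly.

  0 +2≡2 +9≡1 +5≡6 +4≡0  (mod 10)
result: +0

Answer: +0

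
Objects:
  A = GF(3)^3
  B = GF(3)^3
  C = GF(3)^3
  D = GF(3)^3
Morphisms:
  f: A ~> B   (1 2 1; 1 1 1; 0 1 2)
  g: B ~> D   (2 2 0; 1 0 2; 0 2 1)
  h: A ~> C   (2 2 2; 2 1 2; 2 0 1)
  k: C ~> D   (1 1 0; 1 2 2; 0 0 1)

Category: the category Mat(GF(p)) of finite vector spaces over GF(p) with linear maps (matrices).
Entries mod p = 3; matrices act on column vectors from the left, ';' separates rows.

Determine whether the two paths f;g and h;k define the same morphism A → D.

Path 1 = f;g:
  e0=⟨1,0,0⟩ f~>⟨1,1,0⟩ g~>⟨1,1,2⟩
  e1=⟨0,1,0⟩ f~>⟨2,1,1⟩ g~>⟨0,1,0⟩
  e2=⟨0,0,1⟩ f~>⟨1,1,2⟩ g~>⟨1,2,1⟩
  result₁ = (1 0 1; 1 1 2; 2 0 1)
Path 2 = h;k:
  e0=⟨1,0,0⟩ h~>⟨2,2,2⟩ k~>⟨1,1,2⟩
  e1=⟨0,1,0⟩ h~>⟨2,1,0⟩ k~>⟨0,1,0⟩
  e2=⟨0,0,1⟩ h~>⟨2,2,1⟩ k~>⟨1,2,1⟩
  result₂ = (1 0 1; 1 1 2; 2 0 1)
Equal? same morphism ✓

Answer: COMMUTES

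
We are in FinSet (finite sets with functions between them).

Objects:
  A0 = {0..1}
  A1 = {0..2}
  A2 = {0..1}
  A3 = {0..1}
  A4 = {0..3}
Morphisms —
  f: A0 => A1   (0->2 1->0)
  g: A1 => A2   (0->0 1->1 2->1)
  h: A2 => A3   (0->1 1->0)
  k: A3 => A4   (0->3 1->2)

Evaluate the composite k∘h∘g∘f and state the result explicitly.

Answer: (0->3 1->2)

Work:
  0 f=>2 g=>1 h=>0 k=>3
  1 f=>0 g=>0 h=>1 k=>2
composite: (0->3 1->2)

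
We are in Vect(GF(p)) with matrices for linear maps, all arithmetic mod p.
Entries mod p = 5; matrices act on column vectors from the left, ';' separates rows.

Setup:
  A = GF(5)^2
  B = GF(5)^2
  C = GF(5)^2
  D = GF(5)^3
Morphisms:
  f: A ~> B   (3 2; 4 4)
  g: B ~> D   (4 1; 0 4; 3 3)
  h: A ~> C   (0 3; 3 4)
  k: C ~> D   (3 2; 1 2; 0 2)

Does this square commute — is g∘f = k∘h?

Answer: COMMUTES

Trace:
Along f;g (path 1):
  e0=⟨1,0⟩ f~>⟨3,4⟩ g~>⟨1,1,1⟩
  e1=⟨0,1⟩ f~>⟨2,4⟩ g~>⟨2,1,3⟩
  result₁ = (1 2; 1 1; 1 3)
Along h;k (path 2):
  e0=⟨1,0⟩ h~>⟨0,3⟩ k~>⟨1,1,1⟩
  e1=⟨0,1⟩ h~>⟨3,4⟩ k~>⟨2,1,3⟩
  result₂ = (1 2; 1 1; 1 3)
Equal? YES — commutes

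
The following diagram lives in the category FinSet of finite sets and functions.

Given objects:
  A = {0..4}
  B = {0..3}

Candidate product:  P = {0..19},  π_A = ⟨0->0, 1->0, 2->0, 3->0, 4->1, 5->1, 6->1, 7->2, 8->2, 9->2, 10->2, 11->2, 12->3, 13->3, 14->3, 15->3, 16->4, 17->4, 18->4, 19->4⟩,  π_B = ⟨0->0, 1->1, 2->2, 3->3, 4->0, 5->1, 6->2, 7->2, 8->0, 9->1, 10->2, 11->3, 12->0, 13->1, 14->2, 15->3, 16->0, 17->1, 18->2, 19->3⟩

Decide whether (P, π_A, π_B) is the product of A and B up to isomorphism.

|A|·|B| = 5·4 = 20;  |P| = 20
Check the pairing map k ↦ (π_A(k), π_B(k)):
  0 -> (0,0)
  1 -> (0,1)
  2 -> (0,2)
  3 -> (0,3)
  4 -> (1,0)
  5 -> (1,1)
  6 -> (1,2)
  7 -> (2,2)
  8 -> (2,0)
  9 -> (2,1)
  10 -> (2,2)  ✗ repeats pair of k=7
  11 -> (2,3)
  12 -> (3,0)
  13 -> (3,1)
  14 -> (3,2)
  15 -> (3,3)
  16 -> (4,0)
  17 -> (4,1)
  18 -> (4,2)
  19 -> (4,3)
distinct pairs in image: 19 / 20 needed
  → (2,2) hit at k=7 and k=10

Answer: NOT A VALID PRODUCT — duplicate pair at indices 10,7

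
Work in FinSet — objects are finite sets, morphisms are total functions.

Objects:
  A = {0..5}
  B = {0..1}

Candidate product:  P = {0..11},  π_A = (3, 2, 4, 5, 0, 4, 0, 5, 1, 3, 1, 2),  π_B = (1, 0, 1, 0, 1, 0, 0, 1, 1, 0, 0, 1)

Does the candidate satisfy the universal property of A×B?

Answer: VALID PRODUCT

Derivation:
|A|·|B| = 6·2 = 12;  |P| = 12
Check the pairing map k ↦ (π_A(k), π_B(k)):
  0 -> (3,1)
  1 -> (2,0)
  2 -> (4,1)
  3 -> (5,0)
  4 -> (0,1)
  5 -> (4,0)
  6 -> (0,0)
  7 -> (5,1)
  8 -> (1,1)
  9 -> (3,0)
  10 -> (1,0)
  11 -> (2,1)
distinct pairs in image: 12 / 12 needed
  → bijection onto A×B; projections well-typed.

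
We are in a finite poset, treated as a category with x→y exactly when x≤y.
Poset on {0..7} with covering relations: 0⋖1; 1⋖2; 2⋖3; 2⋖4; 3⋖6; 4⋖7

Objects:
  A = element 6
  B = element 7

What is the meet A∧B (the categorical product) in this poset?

Answer: A∧B = 2

Work:
Common predecessors of 6,7: {0,1,2}
  0 <= 2
  1 <= 2
  2 <= 2
glb = 2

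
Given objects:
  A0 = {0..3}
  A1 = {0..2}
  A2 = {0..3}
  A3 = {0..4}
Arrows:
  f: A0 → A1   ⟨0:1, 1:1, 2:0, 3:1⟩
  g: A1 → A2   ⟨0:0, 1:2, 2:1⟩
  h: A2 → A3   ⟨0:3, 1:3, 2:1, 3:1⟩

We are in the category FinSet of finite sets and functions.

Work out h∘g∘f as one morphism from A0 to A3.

  0 f→1 g→2 h→1
  1 f→1 g→2 h→1
  2 f→0 g→0 h→3
  3 f→1 g→2 h→1
composite: ⟨0:1, 1:1, 2:3, 3:1⟩

Answer: ⟨0:1, 1:1, 2:3, 3:1⟩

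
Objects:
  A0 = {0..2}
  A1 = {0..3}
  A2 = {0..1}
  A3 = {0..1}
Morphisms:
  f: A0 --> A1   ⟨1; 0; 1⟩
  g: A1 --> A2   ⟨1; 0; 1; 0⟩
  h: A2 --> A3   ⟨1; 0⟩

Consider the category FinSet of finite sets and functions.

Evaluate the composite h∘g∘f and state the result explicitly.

  0 f-->1 g-->0 h-->1
  1 f-->0 g-->1 h-->0
  2 f-->1 g-->0 h-->1
composite: ⟨1; 0; 1⟩

Answer: ⟨1; 0; 1⟩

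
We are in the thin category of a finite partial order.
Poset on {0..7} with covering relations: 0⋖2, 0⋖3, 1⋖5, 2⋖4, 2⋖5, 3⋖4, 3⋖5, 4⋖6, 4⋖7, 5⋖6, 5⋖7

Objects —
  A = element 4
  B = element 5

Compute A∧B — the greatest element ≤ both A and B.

Lower bounds of A=4 and B=5: {0,2,3}
  maximal lower bounds 2 and 3 are incomparable: neither 2⊑3 nor 3⊑2
→ no greatest lower bound exists

Answer: NO MEET EXISTS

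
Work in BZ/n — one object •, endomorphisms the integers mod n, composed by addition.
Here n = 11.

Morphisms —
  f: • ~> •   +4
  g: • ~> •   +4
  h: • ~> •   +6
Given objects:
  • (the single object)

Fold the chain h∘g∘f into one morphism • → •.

Answer: +3

Derivation:
  0 +4≡4 +4≡8 +6≡3  (mod 11)
result: +3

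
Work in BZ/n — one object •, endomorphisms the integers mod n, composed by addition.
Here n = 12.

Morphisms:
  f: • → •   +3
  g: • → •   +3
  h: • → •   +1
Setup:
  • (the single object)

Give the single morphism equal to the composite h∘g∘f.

  0 +3≡3 +3≡6 +1≡7  (mod 12)
composite: +7

Answer: +7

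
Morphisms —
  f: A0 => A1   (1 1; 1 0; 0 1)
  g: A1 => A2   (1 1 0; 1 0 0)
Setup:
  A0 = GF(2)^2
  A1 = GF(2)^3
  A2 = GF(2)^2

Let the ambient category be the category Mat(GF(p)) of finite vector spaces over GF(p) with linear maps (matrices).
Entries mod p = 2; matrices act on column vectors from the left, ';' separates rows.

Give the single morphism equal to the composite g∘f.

Answer: (0 1; 1 1)

Trace:
  e0=⟨1,0⟩ f=>⟨1,1,0⟩ g=>⟨0,1⟩
  e1=⟨0,1⟩ f=>⟨1,0,1⟩ g=>⟨1,1⟩
result: (0 1; 1 1)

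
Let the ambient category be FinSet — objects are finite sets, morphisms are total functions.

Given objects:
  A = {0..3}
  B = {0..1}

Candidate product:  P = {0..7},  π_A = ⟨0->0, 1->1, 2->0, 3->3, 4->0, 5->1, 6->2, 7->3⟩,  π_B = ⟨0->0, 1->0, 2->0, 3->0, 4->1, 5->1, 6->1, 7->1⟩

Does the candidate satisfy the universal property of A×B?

Answer: NOT A VALID PRODUCT — duplicate pair at indices 0,2

Work:
|A|·|B| = 4·2 = 8;  |P| = 8
Check the pairing map k ↦ (π_A(k), π_B(k)):
  0 -> (0,0)
  1 -> (1,0)
  2 -> (0,0)  ✗ repeats pair of k=0
  3 -> (3,0)
  4 -> (0,1)
  5 -> (1,1)
  6 -> (2,1)
  7 -> (3,1)
distinct pairs in image: 7 / 8 needed
  → (0,0) hit at k=0 and k=2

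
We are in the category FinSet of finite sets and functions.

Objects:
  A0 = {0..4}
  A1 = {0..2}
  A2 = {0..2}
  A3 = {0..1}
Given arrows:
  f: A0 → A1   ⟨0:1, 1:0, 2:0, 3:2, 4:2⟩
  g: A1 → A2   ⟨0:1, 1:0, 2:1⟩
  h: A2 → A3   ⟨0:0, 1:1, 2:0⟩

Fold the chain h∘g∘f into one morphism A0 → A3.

Answer: ⟨0:0, 1:1, 2:1, 3:1, 4:1⟩

Derivation:
  0 f→1 g→0 h→0
  1 f→0 g→1 h→1
  2 f→0 g→1 h→1
  3 f→2 g→1 h→1
  4 f→2 g→1 h→1
result: ⟨0:0, 1:1, 2:1, 3:1, 4:1⟩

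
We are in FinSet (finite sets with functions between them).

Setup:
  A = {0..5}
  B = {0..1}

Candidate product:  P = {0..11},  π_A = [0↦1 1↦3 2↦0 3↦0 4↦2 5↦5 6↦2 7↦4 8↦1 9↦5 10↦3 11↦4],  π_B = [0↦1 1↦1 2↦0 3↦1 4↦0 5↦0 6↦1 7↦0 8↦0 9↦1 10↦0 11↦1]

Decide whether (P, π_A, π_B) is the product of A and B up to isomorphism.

|A|·|B| = 6·2 = 12;  |P| = 12
Check the pairing map k ↦ (π_A(k), π_B(k)):
  0 ↦ (1,1)
  1 ↦ (3,1)
  2 ↦ (0,0)
  3 ↦ (0,1)
  4 ↦ (2,0)
  5 ↦ (5,0)
  6 ↦ (2,1)
  7 ↦ (4,0)
  8 ↦ (1,0)
  9 ↦ (5,1)
  10 ↦ (3,0)
  11 ↦ (4,1)
distinct pairs in image: 12 / 12 needed
  → bijection onto A×B; projections well-typed.

Answer: VALID PRODUCT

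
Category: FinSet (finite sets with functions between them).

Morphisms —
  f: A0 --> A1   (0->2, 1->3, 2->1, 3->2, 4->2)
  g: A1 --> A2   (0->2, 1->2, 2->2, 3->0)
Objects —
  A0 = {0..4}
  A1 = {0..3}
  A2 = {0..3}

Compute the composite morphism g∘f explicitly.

Answer: (0->2, 1->0, 2->2, 3->2, 4->2)

Work:
  0 f-->2 g-->2
  1 f-->3 g-->0
  2 f-->1 g-->2
  3 f-->2 g-->2
  4 f-->2 g-->2
composite: (0->2, 1->0, 2->2, 3->2, 4->2)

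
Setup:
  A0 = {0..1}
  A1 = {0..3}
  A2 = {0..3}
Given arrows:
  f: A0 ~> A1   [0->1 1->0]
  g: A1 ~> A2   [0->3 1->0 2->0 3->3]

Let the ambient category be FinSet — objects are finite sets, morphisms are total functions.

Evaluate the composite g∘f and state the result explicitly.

  0 f~>1 g~>0
  1 f~>0 g~>3
composite: [0->0 1->3]

Answer: [0->0 1->3]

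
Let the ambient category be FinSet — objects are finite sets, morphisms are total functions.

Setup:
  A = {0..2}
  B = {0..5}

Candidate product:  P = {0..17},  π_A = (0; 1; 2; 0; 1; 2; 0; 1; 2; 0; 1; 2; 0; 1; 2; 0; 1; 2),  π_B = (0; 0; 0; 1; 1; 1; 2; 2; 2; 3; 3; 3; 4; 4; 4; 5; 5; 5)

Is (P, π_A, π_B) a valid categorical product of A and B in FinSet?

|A|·|B| = 3·6 = 18;  |P| = 18
Check the pairing map k ↦ (π_A(k), π_B(k)):
  0 : (0,0)
  1 : (1,0)
  2 : (2,0)
  3 : (0,1)
  4 : (1,1)
  5 : (2,1)
  6 : (0,2)
  7 : (1,2)
  8 : (2,2)
  9 : (0,3)
  10 : (1,3)
  11 : (2,3)
  12 : (0,4)
  13 : (1,4)
  14 : (2,4)
  15 : (0,5)
  16 : (1,5)
  17 : (2,5)
distinct pairs in image: 18 / 18 needed
  → bijection onto A×B; projections well-typed.

Answer: VALID PRODUCT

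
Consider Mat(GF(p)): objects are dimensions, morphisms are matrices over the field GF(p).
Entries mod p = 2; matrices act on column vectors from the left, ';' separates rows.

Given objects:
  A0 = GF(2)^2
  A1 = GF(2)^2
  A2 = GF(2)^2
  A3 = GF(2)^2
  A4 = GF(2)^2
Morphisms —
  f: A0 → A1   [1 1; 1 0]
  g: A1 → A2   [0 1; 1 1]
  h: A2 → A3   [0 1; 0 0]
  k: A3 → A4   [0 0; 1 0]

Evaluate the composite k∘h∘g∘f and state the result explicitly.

Answer: [0 0; 0 1]

Work:
  e0=[1,0] f→[1,1] g→[1,0] h→[0,0] k→[0,0]
  e1=[0,1] f→[1,0] g→[0,1] h→[1,0] k→[0,1]
composite: [0 0; 0 1]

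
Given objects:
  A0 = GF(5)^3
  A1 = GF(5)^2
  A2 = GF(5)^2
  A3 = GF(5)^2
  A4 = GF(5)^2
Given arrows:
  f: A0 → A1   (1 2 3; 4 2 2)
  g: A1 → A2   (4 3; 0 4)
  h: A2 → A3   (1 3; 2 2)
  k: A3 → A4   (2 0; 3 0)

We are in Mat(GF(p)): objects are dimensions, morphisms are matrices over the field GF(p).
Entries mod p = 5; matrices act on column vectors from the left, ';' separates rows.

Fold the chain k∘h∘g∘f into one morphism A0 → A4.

  e0=[1,0,0] f→[1,4] g→[1,1] h→[4,4] k→[3,2]
  e1=[0,1,0] f→[2,2] g→[4,3] h→[3,4] k→[1,4]
  e2=[0,0,1] f→[3,2] g→[3,3] h→[2,2] k→[4,1]
composite: (3 1 4; 2 4 1)

Answer: (3 1 4; 2 4 1)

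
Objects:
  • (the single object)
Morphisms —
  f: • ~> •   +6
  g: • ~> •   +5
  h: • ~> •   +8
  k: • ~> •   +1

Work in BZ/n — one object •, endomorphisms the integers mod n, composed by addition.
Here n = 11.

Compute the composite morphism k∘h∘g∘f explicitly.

Answer: +9

Work:
  0 +6≡6 +5≡0 +8≡8 +1≡9  (mod 11)
composite: +9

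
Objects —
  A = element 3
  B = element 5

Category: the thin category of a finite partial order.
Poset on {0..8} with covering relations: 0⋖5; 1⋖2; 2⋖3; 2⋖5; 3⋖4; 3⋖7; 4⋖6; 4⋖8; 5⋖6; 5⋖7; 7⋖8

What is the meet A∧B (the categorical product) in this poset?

Answer: A∧B = 2

Work:
Common predecessors of 3,5: {1,2}
  1 <= 2
  2 <= 2
glb = 2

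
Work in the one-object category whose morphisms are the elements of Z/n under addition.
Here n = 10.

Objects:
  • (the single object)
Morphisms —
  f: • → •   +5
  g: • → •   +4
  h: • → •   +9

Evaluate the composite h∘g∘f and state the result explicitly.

Answer: +8

Trace:
  0 +5≡5 +4≡9 +9≡8  (mod 10)
⟦path⟧: +8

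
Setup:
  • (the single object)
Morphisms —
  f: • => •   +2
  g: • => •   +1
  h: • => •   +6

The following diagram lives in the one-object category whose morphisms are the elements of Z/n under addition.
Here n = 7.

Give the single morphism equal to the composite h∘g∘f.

  0 +2≡2 +1≡3 +6≡2  (mod 7)
composite: +2

Answer: +2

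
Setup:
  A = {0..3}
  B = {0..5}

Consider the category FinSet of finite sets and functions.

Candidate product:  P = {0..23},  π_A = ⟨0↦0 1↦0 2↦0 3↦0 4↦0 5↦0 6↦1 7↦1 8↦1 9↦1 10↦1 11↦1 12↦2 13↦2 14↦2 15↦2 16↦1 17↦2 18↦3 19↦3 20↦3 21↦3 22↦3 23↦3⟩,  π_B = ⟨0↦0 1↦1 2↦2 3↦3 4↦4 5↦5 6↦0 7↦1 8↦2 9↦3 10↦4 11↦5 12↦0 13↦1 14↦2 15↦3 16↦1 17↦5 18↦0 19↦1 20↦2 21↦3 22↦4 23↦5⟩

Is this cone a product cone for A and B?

|A|·|B| = 4·6 = 24;  |P| = 24
Check the pairing map k ↦ (π_A(k), π_B(k)):
  0 ↦ (0,0)
  1 ↦ (0,1)
  2 ↦ (0,2)
  3 ↦ (0,3)
  4 ↦ (0,4)
  5 ↦ (0,5)
  6 ↦ (1,0)
  7 ↦ (1,1)
  8 ↦ (1,2)
  9 ↦ (1,3)
  10 ↦ (1,4)
  11 ↦ (1,5)
  12 ↦ (2,0)
  13 ↦ (2,1)
  14 ↦ (2,2)
  15 ↦ (2,3)
  16 ↦ (1,1)  ✗ repeats pair of k=7
  17 ↦ (2,5)
  18 ↦ (3,0)
  19 ↦ (3,1)
  20 ↦ (3,2)
  21 ↦ (3,3)
  22 ↦ (3,4)
  23 ↦ (3,5)
distinct pairs in image: 23 / 24 needed
  → (1,1) hit at k=7 and k=16

Answer: NOT A VALID PRODUCT — duplicate pair at indices 7,16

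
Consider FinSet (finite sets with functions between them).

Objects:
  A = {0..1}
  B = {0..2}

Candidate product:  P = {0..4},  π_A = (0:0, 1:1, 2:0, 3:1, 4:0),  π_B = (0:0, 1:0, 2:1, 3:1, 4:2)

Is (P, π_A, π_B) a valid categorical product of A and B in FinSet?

Answer: NOT A VALID PRODUCT — |P|=5 ≠ |A|·|B|=6

Derivation:
|A|·|B| = 2·3 = 6;  |P| = 5
  → cardinalities differ; no bijection possible.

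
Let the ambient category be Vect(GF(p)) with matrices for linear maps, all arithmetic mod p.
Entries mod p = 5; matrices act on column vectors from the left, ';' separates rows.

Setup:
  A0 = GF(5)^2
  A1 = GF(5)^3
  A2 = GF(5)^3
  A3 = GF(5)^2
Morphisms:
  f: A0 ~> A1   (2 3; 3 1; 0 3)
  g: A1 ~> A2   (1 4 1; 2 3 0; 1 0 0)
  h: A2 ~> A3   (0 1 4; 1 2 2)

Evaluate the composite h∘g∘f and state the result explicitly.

Answer: (1 1; 4 4)

Trace:
  e0=[1,0] f~>[2,3,0] g~>[4,3,2] h~>[1,4]
  e1=[0,1] f~>[3,1,3] g~>[0,4,3] h~>[1,4]
⟦path⟧: (1 1; 4 4)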